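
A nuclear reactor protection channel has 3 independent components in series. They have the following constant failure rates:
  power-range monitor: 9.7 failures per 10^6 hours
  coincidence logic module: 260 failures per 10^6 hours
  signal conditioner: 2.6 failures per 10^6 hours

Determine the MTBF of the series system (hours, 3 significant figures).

Series of exponential components: λ_sys = Σ λ_i
λ_sys = 0.0000097 + 0.00026 + 0.0000026 = 2.7230e-04 /h
MTBF = 1 / λ_sys = 3670 h

3670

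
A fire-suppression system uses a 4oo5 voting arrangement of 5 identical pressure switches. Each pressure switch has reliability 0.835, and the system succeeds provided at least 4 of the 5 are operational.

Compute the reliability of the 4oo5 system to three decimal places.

0.807

R = Σ_{i=4}^{5} C(5,i) p^i (1−p)^{5−i} with p = 0.835
C(5,4)·0.835^4·0.165^1 = 0.40105
C(5,5)·0.835^5·0.165^0 = 0.40591
Sum = 0.807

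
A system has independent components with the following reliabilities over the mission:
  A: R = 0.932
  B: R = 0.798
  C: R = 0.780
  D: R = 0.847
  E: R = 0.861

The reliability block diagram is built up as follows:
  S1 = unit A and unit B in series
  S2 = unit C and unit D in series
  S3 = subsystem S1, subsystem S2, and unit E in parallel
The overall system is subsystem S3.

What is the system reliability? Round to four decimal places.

0.9879

Series (A and B): 0.932000 × 0.798000 = 0.743736
Series (C and D): 0.780000 × 0.847000 = 0.660660
Parallel ([0.743736], [0.660660], and E): 1 − (1 − 0.743736)(1 − 0.660660)(1 − 0.861000) = 0.9879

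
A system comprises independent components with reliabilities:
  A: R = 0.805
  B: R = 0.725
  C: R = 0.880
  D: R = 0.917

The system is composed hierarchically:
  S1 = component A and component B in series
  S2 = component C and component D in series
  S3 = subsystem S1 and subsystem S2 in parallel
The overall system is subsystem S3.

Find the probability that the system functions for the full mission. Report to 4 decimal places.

Series (A and B): 0.805000 × 0.725000 = 0.583625
Series (C and D): 0.880000 × 0.917000 = 0.806960
Parallel ([0.583625] and [0.806960]): 1 − (1 − 0.583625)(1 − 0.806960) = 0.9196

0.9196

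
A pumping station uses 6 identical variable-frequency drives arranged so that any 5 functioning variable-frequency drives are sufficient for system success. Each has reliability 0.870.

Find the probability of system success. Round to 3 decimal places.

R = Σ_{i=5}^{6} C(6,i) p^i (1−p)^{6−i} with p = 0.870
C(6,5)·0.870^5·0.130^1 = 0.38877
C(6,6)·0.870^6·0.130^0 = 0.43363
Sum = 0.822

0.822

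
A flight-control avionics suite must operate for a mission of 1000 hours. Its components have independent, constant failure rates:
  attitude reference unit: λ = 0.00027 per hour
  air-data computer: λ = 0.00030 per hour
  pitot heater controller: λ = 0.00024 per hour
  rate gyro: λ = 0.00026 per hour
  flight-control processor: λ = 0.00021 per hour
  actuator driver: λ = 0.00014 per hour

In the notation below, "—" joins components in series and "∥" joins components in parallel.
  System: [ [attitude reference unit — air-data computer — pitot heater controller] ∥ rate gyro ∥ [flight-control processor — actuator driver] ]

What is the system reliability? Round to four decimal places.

0.9625

R(attitude reference unit) = exp(−0.00027 × 1000) = 0.763379
R(air-data computer) = exp(−0.00030 × 1000) = 0.740818
R(pitot heater controller) = exp(−0.00024 × 1000) = 0.786628
R(rate gyro) = exp(−0.00026 × 1000) = 0.771052
R(flight-control processor) = exp(−0.00021 × 1000) = 0.810584
R(actuator driver) = exp(−0.00014 × 1000) = 0.869358
Series (attitude reference unit, air-data computer, and pitot heater controller): 0.763379 × 0.740818 × 0.786628 = 0.444858
Series (flight-control processor and actuator driver): 0.810584 × 0.869358 = 0.704688
Parallel ([0.444858], rate gyro, and [0.704688]): 1 − (1 − 0.444858)(1 − 0.771052)(1 − 0.704688) = 0.9625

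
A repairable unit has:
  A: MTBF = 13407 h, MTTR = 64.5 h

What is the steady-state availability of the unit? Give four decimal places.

A(A) = MTBF/(MTBF+MTTR) = 13407/(13407+64.5) = 0.9952

0.9952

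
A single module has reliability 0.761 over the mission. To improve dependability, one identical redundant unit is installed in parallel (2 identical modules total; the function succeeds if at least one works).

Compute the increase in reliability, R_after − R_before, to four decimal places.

R_before = 0.761
R_after = 1 − (1 − 0.761)^2 = 0.9429
ΔR = 0.9429 − 0.761 = 0.1819

0.1819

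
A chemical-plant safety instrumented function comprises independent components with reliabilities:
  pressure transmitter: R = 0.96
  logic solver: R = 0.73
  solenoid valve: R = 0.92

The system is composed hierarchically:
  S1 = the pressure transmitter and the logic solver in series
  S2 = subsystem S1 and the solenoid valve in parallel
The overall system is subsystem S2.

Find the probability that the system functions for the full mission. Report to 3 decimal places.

0.976

Series (pressure transmitter and logic solver): 0.96000 × 0.73000 = 0.70080
Parallel ([0.70080] and solenoid valve): 1 − (1 − 0.70080)(1 − 0.92000) = 0.976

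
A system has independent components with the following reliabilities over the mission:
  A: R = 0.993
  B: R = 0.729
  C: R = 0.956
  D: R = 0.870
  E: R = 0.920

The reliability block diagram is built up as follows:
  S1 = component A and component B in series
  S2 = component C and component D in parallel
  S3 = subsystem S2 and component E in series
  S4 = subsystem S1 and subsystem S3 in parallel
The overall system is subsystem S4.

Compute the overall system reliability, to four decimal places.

0.9765

Series (A and B): 0.993000 × 0.729000 = 0.723897
Parallel (C and D): 1 − (1 − 0.956000)(1 − 0.870000) = 0.994280
Series ([0.994280] and E): 0.994280 × 0.920000 = 0.914738
Parallel ([0.723897] and [0.914738]): 1 − (1 − 0.723897)(1 − 0.914738) = 0.9765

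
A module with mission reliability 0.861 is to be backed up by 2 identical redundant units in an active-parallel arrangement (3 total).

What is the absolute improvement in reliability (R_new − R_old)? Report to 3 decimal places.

0.136

R_before = 0.861
R_after = 1 − (1 − 0.861)^3 = 0.997
ΔR = 0.997 − 0.861 = 0.136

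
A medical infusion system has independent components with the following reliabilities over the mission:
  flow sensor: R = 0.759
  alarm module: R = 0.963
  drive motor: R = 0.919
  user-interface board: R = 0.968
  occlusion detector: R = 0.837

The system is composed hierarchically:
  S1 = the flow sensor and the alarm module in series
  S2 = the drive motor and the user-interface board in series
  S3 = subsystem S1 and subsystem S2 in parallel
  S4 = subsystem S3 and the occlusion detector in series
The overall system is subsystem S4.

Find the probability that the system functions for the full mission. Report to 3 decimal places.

0.812

Series (flow sensor and alarm module): 0.75900 × 0.96300 = 0.73092
Series (drive motor and user-interface board): 0.91900 × 0.96800 = 0.88959
Parallel ([0.73092] and [0.88959]): 1 − (1 − 0.73092)(1 − 0.88959) = 0.97029
Series ([0.97029] and occlusion detector): 0.97029 × 0.83700 = 0.812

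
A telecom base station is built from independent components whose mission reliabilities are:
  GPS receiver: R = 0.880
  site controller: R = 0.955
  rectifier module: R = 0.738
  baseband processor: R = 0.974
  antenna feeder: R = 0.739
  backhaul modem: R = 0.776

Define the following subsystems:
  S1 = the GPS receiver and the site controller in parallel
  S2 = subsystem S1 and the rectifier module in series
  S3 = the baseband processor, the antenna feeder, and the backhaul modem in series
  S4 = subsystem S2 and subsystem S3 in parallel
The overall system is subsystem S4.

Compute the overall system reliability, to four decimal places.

0.8826

Parallel (GPS receiver and site controller): 1 − (1 − 0.880000)(1 − 0.955000) = 0.994600
Series ([0.994600] and rectifier module): 0.994600 × 0.738000 = 0.734015
Series (baseband processor, antenna feeder, and backhaul modem): 0.974000 × 0.739000 × 0.776000 = 0.558554
Parallel ([0.734015] and [0.558554]): 1 − (1 − 0.734015)(1 − 0.558554) = 0.8826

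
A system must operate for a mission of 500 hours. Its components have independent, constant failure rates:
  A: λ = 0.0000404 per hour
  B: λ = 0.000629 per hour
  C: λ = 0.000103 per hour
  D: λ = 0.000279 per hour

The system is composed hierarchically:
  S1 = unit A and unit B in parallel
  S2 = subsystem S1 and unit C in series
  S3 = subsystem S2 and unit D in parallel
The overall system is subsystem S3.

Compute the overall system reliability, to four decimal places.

R(A) = exp(−0.0000404 × 500) = 0.980003
R(B) = exp(−0.000629 × 500) = 0.730154
R(C) = exp(−0.000103 × 500) = 0.949804
R(D) = exp(−0.000279 × 500) = 0.869793
Parallel (A and B): 1 − (1 − 0.980003)(1 − 0.730154) = 0.994604
Series ([0.994604] and C): 0.994604 × 0.949804 = 0.944679
Parallel ([0.944679] and D): 1 − (1 − 0.944679)(1 − 0.869793) = 0.9928

0.9928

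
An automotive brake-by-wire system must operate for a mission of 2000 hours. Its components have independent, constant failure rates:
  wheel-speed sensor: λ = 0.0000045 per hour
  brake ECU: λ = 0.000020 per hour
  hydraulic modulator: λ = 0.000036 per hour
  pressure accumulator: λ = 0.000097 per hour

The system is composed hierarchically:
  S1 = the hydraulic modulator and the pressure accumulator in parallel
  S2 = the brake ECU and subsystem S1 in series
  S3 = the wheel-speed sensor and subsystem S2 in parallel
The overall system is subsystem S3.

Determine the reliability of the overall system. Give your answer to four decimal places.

0.9995

R(wheel-speed sensor) = exp(−0.0000045 × 2000) = 0.991040
R(brake ECU) = exp(−0.000020 × 2000) = 0.960789
R(hydraulic modulator) = exp(−0.000036 × 2000) = 0.930531
R(pressure accumulator) = exp(−0.000097 × 2000) = 0.823658
Parallel (hydraulic modulator and pressure accumulator): 1 − (1 − 0.930531)(1 − 0.823658) = 0.987750
Series (brake ECU and [0.987750]): 0.960789 × 0.987750 = 0.949019
Parallel (wheel-speed sensor and [0.949019]): 1 − (1 − 0.991040)(1 − 0.949019) = 0.9995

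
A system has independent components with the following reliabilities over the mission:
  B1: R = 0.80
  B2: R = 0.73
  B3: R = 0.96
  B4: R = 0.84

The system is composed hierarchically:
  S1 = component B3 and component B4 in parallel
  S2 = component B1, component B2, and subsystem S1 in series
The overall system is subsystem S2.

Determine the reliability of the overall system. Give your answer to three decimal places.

Parallel (B3 and B4): 1 − (1 − 0.96000)(1 − 0.84000) = 0.99360
Series (B1, B2, and [0.99360]): 0.80000 × 0.73000 × 0.99360 = 0.580

0.580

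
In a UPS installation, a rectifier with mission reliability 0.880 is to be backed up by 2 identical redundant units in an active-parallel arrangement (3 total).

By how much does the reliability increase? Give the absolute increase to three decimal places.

0.118

R_before = 0.880
R_after = 1 − (1 − 0.880)^3 = 0.998
ΔR = 0.998 − 0.880 = 0.118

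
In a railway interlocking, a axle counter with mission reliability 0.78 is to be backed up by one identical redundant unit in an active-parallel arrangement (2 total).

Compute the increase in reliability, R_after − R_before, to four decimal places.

R_before = 0.78
R_after = 1 − (1 − 0.78)^2 = 0.9516
ΔR = 0.9516 − 0.78 = 0.1716

0.1716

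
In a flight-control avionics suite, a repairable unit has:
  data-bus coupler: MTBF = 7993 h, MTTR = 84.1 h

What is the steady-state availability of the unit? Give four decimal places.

0.9896

A(data-bus coupler) = MTBF/(MTBF+MTTR) = 7993/(7993+84.1) = 0.9896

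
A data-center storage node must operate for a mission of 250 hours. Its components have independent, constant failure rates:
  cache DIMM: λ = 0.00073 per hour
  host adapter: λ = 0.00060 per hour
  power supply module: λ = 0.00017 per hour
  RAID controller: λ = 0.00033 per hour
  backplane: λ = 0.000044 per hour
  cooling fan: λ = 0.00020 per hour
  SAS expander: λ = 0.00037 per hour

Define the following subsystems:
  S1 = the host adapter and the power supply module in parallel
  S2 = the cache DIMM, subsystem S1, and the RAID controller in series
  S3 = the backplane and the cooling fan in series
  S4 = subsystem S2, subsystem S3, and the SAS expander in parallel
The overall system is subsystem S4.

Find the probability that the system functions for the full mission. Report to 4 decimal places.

R(cache DIMM) = exp(−0.00073 × 250) = 0.833185
R(host adapter) = exp(−0.00060 × 250) = 0.860708
R(power supply module) = exp(−0.00017 × 250) = 0.958390
R(RAID controller) = exp(−0.00033 × 250) = 0.920811
R(backplane) = exp(−0.000044 × 250) = 0.989060
R(cooling fan) = exp(−0.00020 × 250) = 0.951229
R(SAS expander) = exp(−0.00037 × 250) = 0.911649
Parallel (host adapter and power supply module): 1 − (1 − 0.860708)(1 − 0.958390) = 0.994204
Series (cache DIMM, [0.994204], and RAID controller): 0.833185 × 0.994204 × 0.920811 = 0.762759
Series (backplane and cooling fan): 0.989060 × 0.951229 = 0.940823
Parallel ([0.762759], [0.940823], and SAS expander): 1 − (1 − 0.762759)(1 − 0.940823)(1 − 0.911649) = 0.9988

0.9988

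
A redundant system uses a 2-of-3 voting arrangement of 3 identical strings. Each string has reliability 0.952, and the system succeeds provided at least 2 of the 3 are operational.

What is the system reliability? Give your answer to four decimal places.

R = Σ_{i=2}^{3} C(3,i) p^i (1−p)^{3−i} with p = 0.952
C(3,2)·0.952^2·0.048^1 = 0.130508
C(3,3)·0.952^3·0.048^0 = 0.862801
Sum = 0.9933

0.9933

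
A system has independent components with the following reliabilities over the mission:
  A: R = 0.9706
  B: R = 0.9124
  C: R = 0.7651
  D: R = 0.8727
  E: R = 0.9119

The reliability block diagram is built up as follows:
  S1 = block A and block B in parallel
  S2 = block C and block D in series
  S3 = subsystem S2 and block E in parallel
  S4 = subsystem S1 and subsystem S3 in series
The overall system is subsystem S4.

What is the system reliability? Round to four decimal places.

0.9682

Parallel (A and B): 1 − (1 − 0.970600)(1 − 0.912400) = 0.997425
Series (C and D): 0.765100 × 0.872700 = 0.667703
Parallel ([0.667703] and E): 1 − (1 − 0.667703)(1 − 0.911900) = 0.970725
Series ([0.997425] and [0.970725]): 0.997425 × 0.970725 = 0.9682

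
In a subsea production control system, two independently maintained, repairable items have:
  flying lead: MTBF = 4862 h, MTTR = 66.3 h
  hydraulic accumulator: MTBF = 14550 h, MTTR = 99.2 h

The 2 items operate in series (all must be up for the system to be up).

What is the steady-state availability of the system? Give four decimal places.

A(flying lead) = MTBF/(MTBF+MTTR) = 4862/(4862+66.3) = 0.986547
A(hydraulic accumulator) = MTBF/(MTBF+MTTR) = 14550/(14550+99.2) = 0.993228
Series availability: 0.986547 × 0.993228 = 0.9799

0.9799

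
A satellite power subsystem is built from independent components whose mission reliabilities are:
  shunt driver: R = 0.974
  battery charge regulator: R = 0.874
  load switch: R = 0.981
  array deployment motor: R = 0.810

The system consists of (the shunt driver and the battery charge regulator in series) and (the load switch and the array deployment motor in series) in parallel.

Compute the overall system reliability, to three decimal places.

0.969

Series (shunt driver and battery charge regulator): 0.97400 × 0.87400 = 0.85128
Series (load switch and array deployment motor): 0.98100 × 0.81000 = 0.79461
Parallel ([0.85128] and [0.79461]): 1 − (1 − 0.85128)(1 − 0.79461) = 0.969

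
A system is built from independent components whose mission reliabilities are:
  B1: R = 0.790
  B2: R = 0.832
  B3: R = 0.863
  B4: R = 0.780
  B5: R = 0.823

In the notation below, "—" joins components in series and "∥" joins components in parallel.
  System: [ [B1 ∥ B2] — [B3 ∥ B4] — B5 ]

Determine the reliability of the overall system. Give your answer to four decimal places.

Parallel (B1 and B2): 1 − (1 − 0.790000)(1 − 0.832000) = 0.964720
Parallel (B3 and B4): 1 − (1 − 0.863000)(1 − 0.780000) = 0.969860
Series ([0.964720], [0.969860], and B5): 0.964720 × 0.969860 × 0.823000 = 0.7700

0.7700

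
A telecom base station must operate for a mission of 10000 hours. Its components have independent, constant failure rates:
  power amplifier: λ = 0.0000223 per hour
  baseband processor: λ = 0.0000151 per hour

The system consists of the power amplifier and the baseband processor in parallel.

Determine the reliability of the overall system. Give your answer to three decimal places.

0.972

R(power amplifier) = exp(−0.0000223 × 10000) = 0.80011
R(baseband processor) = exp(−0.0000151 × 10000) = 0.85985
Parallel (power amplifier and baseband processor): 1 − (1 − 0.80011)(1 − 0.85985) = 0.972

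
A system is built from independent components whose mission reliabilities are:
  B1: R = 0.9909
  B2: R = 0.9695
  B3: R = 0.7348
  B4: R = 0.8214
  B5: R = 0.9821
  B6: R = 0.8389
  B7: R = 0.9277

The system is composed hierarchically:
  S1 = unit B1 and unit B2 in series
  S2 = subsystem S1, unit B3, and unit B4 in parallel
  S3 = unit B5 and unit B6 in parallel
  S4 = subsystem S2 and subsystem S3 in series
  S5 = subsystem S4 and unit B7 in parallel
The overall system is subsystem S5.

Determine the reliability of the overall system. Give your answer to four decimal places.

Series (B1 and B2): 0.990900 × 0.969500 = 0.960678
Parallel ([0.960678], B3, and B4): 1 − (1 − 0.960678)(1 − 0.734800)(1 − 0.821400) = 0.998138
Parallel (B5 and B6): 1 − (1 − 0.982100)(1 − 0.838900) = 0.997116
Series ([0.998138] and [0.997116]): 0.998138 × 0.997116 = 0.995259
Parallel ([0.995259] and B7): 1 − (1 − 0.995259)(1 − 0.927700) = 0.9997

0.9997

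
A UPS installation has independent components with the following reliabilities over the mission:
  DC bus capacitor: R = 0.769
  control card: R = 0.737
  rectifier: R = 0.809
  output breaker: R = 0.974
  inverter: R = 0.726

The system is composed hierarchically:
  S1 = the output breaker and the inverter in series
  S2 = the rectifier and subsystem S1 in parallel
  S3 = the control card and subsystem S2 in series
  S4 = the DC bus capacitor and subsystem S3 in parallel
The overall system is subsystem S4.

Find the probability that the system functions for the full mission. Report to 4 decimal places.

Series (output breaker and inverter): 0.974000 × 0.726000 = 0.707124
Parallel (rectifier and [0.707124]): 1 − (1 − 0.809000)(1 − 0.707124) = 0.944061
Series (control card and [0.944061]): 0.737000 × 0.944061 = 0.695773
Parallel (DC bus capacitor and [0.695773]): 1 − (1 − 0.769000)(1 − 0.695773) = 0.9297

0.9297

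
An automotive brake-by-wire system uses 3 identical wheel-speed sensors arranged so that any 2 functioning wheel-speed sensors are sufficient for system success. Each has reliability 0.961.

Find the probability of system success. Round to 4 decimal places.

0.9956

R = Σ_{i=2}^{3} C(3,i) p^i (1−p)^{3−i} with p = 0.961
C(3,2)·0.961^2·0.039^1 = 0.108052
C(3,3)·0.961^3·0.039^0 = 0.887504
Sum = 0.9956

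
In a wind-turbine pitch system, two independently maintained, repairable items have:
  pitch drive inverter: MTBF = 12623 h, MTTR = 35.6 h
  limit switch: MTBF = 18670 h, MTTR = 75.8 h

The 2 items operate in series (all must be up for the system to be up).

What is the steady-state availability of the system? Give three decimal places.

A(pitch drive inverter) = MTBF/(MTBF+MTTR) = 12623/(12623+35.6) = 0.997188
A(limit switch) = MTBF/(MTBF+MTTR) = 18670/(18670+75.8) = 0.995956
Series availability: 0.997188 × 0.995956 = 0.993

0.993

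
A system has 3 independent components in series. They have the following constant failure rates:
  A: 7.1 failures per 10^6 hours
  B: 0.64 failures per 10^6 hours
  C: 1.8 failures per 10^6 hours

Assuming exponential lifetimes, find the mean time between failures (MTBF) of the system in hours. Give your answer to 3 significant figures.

105000

Series of exponential components: λ_sys = Σ λ_i
λ_sys = 0.0000071 + 0.00000064 + 0.0000018 = 9.5400e-06 /h
MTBF = 1 / λ_sys = 105000 h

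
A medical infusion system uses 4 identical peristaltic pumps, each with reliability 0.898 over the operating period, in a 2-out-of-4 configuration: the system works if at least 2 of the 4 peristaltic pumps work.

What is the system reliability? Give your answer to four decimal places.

R = Σ_{i=2}^{4} C(4,i) p^i (1−p)^{4−i} with p = 0.898
C(4,2)·0.898^2·0.102^2 = 0.050339
C(4,3)·0.898^3·0.102^1 = 0.295454
C(4,4)·0.898^4·0.102^0 = 0.650287
Sum = 0.9961

0.9961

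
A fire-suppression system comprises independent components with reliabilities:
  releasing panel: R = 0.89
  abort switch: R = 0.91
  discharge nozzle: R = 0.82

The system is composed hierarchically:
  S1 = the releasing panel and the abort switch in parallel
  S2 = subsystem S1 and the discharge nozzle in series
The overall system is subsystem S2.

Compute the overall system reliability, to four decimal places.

0.8119

Parallel (releasing panel and abort switch): 1 − (1 − 0.890000)(1 − 0.910000) = 0.990100
Series ([0.990100] and discharge nozzle): 0.990100 × 0.820000 = 0.8119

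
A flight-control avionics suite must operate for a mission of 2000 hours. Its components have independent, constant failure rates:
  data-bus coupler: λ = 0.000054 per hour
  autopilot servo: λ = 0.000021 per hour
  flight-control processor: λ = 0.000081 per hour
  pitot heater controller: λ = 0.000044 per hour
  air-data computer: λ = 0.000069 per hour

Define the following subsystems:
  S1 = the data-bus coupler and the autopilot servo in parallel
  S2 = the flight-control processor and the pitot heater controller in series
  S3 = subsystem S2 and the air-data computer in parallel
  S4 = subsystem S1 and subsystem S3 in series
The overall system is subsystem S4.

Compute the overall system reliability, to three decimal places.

0.967

R(data-bus coupler) = exp(−0.000054 × 2000) = 0.89763
R(autopilot servo) = exp(−0.000021 × 2000) = 0.95887
R(flight-control processor) = exp(−0.000081 × 2000) = 0.85044
R(pitot heater controller) = exp(−0.000044 × 2000) = 0.91576
R(air-data computer) = exp(−0.000069 × 2000) = 0.87110
Parallel (data-bus coupler and autopilot servo): 1 − (1 − 0.89763)(1 − 0.95887) = 0.99579
Series (flight-control processor and pitot heater controller): 0.85044 × 0.91576 = 0.77880
Parallel ([0.77880] and air-data computer): 1 − (1 − 0.77880)(1 − 0.87110) = 0.97149
Series ([0.99579] and [0.97149]): 0.99579 × 0.97149 = 0.967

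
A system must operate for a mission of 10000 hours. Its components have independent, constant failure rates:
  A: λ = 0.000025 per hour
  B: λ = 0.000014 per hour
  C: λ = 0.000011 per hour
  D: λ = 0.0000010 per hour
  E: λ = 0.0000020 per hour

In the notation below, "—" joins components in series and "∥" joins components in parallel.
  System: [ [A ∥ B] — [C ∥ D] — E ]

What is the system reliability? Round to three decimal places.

R(A) = exp(−0.000025 × 10000) = 0.77880
R(B) = exp(−0.000014 × 10000) = 0.86936
R(C) = exp(−0.000011 × 10000) = 0.89583
R(D) = exp(−0.0000010 × 10000) = 0.99005
R(E) = exp(−0.0000020 × 10000) = 0.98020
Parallel (A and B): 1 − (1 − 0.77880)(1 − 0.86936) = 0.97110
Parallel (C and D): 1 − (1 − 0.89583)(1 − 0.99005) = 0.99896
Series ([0.97110], [0.99896], and E): 0.97110 × 0.99896 × 0.98020 = 0.951

0.951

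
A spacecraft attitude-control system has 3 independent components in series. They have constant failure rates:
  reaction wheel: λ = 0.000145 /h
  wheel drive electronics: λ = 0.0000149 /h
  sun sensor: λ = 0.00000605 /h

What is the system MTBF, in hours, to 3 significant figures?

Series of exponential components: λ_sys = Σ λ_i
λ_sys = 0.000145 + 0.0000149 + 0.00000605 = 1.6595e-04 /h
MTBF = 1 / λ_sys = 6030 h

6030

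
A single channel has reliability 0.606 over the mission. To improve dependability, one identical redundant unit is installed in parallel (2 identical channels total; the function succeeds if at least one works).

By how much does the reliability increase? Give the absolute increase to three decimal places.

R_before = 0.606
R_after = 1 − (1 − 0.606)^2 = 0.845
ΔR = 0.845 − 0.606 = 0.239

0.239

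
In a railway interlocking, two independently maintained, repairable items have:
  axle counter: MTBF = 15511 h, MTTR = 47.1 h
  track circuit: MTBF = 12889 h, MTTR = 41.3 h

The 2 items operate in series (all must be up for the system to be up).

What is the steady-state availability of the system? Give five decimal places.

A(axle counter) = MTBF/(MTBF+MTTR) = 15511/(15511+47.1) = 0.996973
A(track circuit) = MTBF/(MTBF+MTTR) = 12889/(12889+41.3) = 0.996806
Series availability: 0.996973 × 0.996806 = 0.99379

0.99379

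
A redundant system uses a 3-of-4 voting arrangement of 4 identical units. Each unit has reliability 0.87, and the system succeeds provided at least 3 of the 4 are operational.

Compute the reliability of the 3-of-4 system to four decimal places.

R = Σ_{i=3}^{4} C(4,i) p^i (1−p)^{4−i} with p = 0.87
C(4,3)·0.87^3·0.13^1 = 0.342422
C(4,4)·0.87^4·0.13^0 = 0.572898
Sum = 0.9153

0.9153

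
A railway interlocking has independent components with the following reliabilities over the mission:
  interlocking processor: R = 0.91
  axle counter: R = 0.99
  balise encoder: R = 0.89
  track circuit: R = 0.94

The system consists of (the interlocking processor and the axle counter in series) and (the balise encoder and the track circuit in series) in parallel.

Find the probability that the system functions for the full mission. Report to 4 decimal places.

0.9838

Series (interlocking processor and axle counter): 0.910000 × 0.990000 = 0.900900
Series (balise encoder and track circuit): 0.890000 × 0.940000 = 0.836600
Parallel ([0.900900] and [0.836600]): 1 − (1 − 0.900900)(1 − 0.836600) = 0.9838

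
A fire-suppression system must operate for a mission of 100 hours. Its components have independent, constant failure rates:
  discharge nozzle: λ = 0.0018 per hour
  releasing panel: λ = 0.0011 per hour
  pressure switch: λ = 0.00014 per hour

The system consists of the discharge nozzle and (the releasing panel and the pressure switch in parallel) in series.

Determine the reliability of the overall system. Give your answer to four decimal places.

0.8341

R(discharge nozzle) = exp(−0.0018 × 100) = 0.835270
R(releasing panel) = exp(−0.0011 × 100) = 0.895834
R(pressure switch) = exp(−0.00014 × 100) = 0.986098
Parallel (releasing panel and pressure switch): 1 − (1 − 0.895834)(1 − 0.986098) = 0.998552
Series (discharge nozzle and [0.998552]): 0.835270 × 0.998552 = 0.8341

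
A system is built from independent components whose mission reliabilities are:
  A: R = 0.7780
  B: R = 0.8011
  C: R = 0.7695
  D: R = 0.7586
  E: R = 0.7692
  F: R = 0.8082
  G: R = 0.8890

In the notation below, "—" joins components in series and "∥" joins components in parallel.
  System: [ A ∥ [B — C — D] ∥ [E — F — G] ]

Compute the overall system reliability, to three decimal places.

Series (B, C, and D): 0.80110 × 0.76950 × 0.75860 = 0.46764
Series (E, F, and G): 0.76920 × 0.80820 × 0.88900 = 0.55266
Parallel (A, [0.46764], and [0.55266]): 1 − (1 − 0.77800)(1 − 0.46764)(1 − 0.55266) = 0.947

0.947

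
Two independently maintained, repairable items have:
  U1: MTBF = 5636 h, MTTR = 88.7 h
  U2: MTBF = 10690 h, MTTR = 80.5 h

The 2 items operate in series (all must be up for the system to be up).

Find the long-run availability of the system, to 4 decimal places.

0.9771

A(U1) = MTBF/(MTBF+MTTR) = 5636/(5636+88.7) = 0.984506
A(U2) = MTBF/(MTBF+MTTR) = 10690/(10690+80.5) = 0.992526
Series availability: 0.984506 × 0.992526 = 0.9771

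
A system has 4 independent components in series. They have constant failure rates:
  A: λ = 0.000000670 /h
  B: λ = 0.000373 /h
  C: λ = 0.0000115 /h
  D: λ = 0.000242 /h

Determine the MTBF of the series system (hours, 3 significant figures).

Series of exponential components: λ_sys = Σ λ_i
λ_sys = 0.000000670 + 0.000373 + 0.0000115 + 0.000242 = 6.2717e-04 /h
MTBF = 1 / λ_sys = 1590 h

1590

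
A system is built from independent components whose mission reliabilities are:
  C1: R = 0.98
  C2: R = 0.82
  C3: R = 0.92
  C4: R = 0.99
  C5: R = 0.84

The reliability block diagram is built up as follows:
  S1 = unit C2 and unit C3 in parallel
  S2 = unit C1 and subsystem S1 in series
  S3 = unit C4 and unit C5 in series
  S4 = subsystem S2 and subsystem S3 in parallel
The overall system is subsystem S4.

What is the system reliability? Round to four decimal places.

Parallel (C2 and C3): 1 − (1 − 0.820000)(1 − 0.920000) = 0.985600
Series (C1 and [0.985600]): 0.980000 × 0.985600 = 0.965888
Series (C4 and C5): 0.990000 × 0.840000 = 0.831600
Parallel ([0.965888] and [0.831600]): 1 − (1 − 0.965888)(1 − 0.831600) = 0.9943

0.9943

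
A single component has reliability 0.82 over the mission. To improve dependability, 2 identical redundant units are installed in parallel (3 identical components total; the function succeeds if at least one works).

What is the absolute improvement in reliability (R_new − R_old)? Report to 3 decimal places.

0.174

R_before = 0.82
R_after = 1 − (1 − 0.82)^3 = 0.994
ΔR = 0.994 − 0.82 = 0.174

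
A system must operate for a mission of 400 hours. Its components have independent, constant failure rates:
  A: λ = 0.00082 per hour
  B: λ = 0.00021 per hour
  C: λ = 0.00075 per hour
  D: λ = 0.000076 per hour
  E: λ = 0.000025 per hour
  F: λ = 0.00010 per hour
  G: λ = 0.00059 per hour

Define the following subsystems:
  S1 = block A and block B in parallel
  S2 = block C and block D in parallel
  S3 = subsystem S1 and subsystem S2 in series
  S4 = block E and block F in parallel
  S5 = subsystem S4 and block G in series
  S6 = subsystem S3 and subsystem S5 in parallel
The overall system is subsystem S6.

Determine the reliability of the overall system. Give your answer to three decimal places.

R(A) = exp(−0.00082 × 400) = 0.72036
R(B) = exp(−0.00021 × 400) = 0.91943
R(C) = exp(−0.00075 × 400) = 0.74082
R(D) = exp(−0.000076 × 400) = 0.97006
R(E) = exp(−0.000025 × 400) = 0.99005
R(F) = exp(−0.00010 × 400) = 0.96079
R(G) = exp(−0.00059 × 400) = 0.78978
Parallel (A and B): 1 − (1 − 0.72036)(1 − 0.91943) = 0.97747
Parallel (C and D): 1 − (1 − 0.74082)(1 − 0.97006) = 0.99224
Series ([0.97747] and [0.99224]): 0.97747 × 0.99224 = 0.96988
Parallel (E and F): 1 − (1 − 0.99005)(1 − 0.96079) = 0.99961
Series ([0.99961] and G): 0.99961 × 0.78978 = 0.78947
Parallel ([0.96988] and [0.78947]): 1 − (1 − 0.96988)(1 − 0.78947) = 0.994

0.994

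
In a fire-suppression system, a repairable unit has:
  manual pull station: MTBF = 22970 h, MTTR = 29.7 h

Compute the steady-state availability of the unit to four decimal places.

0.9987

A(manual pull station) = MTBF/(MTBF+MTTR) = 22970/(22970+29.7) = 0.9987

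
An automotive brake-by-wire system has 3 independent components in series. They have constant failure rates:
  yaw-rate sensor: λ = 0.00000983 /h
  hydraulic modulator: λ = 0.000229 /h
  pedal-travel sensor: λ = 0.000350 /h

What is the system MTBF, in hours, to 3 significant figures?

Series of exponential components: λ_sys = Σ λ_i
λ_sys = 0.00000983 + 0.000229 + 0.000350 = 5.8883e-04 /h
MTBF = 1 / λ_sys = 1700 h

1700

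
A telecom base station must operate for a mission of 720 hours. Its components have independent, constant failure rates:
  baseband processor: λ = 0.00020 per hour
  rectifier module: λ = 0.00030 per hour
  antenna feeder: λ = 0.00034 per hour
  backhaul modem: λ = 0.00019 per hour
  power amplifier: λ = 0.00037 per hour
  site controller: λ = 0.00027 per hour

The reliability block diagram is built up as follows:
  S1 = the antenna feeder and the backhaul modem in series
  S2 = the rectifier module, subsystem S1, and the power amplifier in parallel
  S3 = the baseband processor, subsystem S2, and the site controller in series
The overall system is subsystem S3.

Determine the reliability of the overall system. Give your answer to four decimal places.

0.7026

R(baseband processor) = exp(−0.00020 × 720) = 0.865888
R(rectifier module) = exp(−0.00030 × 720) = 0.805735
R(antenna feeder) = exp(−0.00034 × 720) = 0.782861
R(backhaul modem) = exp(−0.00019 × 720) = 0.872145
R(power amplifier) = exp(−0.00037 × 720) = 0.766133
R(site controller) = exp(−0.00027 × 720) = 0.823329
Series (antenna feeder and backhaul modem): 0.782861 × 0.872145 = 0.682768
Parallel (rectifier module, [0.682768], and power amplifier): 1 − (1 − 0.805735)(1 − 0.682768)(1 − 0.766133) = 0.985587
Series (baseband processor, [0.985587], and site controller): 0.865888 × 0.985587 × 0.823329 = 0.7026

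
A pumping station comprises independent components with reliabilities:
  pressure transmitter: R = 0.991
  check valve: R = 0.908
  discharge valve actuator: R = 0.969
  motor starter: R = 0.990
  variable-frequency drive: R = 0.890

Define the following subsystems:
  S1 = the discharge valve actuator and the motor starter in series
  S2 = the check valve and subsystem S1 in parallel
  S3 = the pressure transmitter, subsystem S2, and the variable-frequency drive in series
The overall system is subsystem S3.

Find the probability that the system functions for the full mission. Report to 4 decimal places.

0.8787

Series (discharge valve actuator and motor starter): 0.969000 × 0.990000 = 0.959310
Parallel (check valve and [0.959310]): 1 − (1 − 0.908000)(1 − 0.959310) = 0.996257
Series (pressure transmitter, [0.996257], and variable-frequency drive): 0.991000 × 0.996257 × 0.890000 = 0.8787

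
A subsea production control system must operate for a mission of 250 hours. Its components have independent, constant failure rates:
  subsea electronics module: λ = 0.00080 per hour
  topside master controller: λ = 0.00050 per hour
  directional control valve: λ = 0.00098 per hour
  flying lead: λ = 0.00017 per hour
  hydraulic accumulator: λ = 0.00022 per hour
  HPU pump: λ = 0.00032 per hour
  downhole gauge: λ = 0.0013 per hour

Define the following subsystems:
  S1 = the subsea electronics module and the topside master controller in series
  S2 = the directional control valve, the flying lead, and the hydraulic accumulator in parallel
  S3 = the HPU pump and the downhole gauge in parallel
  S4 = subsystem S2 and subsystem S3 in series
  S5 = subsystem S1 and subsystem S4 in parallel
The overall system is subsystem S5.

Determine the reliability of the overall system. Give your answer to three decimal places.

0.994

R(subsea electronics module) = exp(−0.00080 × 250) = 0.81873
R(topside master controller) = exp(−0.00050 × 250) = 0.88250
R(directional control valve) = exp(−0.00098 × 250) = 0.78270
R(flying lead) = exp(−0.00017 × 250) = 0.95839
R(hydraulic accumulator) = exp(−0.00022 × 250) = 0.94649
R(HPU pump) = exp(−0.00032 × 250) = 0.92312
R(downhole gauge) = exp(−0.0013 × 250) = 0.72253
Series (subsea electronics module and topside master controller): 0.81873 × 0.88250 = 0.72253
Parallel (directional control valve, flying lead, and hydraulic accumulator): 1 − (1 − 0.78270)(1 − 0.95839)(1 − 0.94649) = 0.99952
Parallel (HPU pump and downhole gauge): 1 − (1 − 0.92312)(1 − 0.72253) = 0.97867
Series ([0.99952] and [0.97867]): 0.99952 × 0.97867 = 0.97820
Parallel ([0.72253] and [0.97820]): 1 − (1 − 0.72253)(1 − 0.97820) = 0.994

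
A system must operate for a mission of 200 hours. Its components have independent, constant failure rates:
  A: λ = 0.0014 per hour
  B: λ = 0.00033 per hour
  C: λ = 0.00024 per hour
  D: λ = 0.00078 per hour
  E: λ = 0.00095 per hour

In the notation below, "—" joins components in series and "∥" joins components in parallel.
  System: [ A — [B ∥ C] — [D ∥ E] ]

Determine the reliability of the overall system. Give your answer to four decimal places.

R(A) = exp(−0.0014 × 200) = 0.755784
R(B) = exp(−0.00033 × 200) = 0.936131
R(C) = exp(−0.00024 × 200) = 0.953134
R(D) = exp(−0.00078 × 200) = 0.855559
R(E) = exp(−0.00095 × 200) = 0.826959
Parallel (B and C): 1 − (1 − 0.936131)(1 − 0.953134) = 0.997007
Parallel (D and E): 1 − (1 − 0.855559)(1 − 0.826959) = 0.975006
Series (A, [0.997007], and [0.975006]): 0.755784 × 0.997007 × 0.975006 = 0.7347

0.7347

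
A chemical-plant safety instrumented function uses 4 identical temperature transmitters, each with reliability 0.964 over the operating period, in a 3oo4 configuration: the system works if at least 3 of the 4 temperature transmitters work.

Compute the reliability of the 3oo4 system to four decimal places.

0.9926

R = Σ_{i=3}^{4} C(4,i) p^i (1−p)^{4−i} with p = 0.964
C(4,3)·0.964^3·0.036^1 = 0.129001
C(4,4)·0.964^4·0.036^0 = 0.863591
Sum = 0.9926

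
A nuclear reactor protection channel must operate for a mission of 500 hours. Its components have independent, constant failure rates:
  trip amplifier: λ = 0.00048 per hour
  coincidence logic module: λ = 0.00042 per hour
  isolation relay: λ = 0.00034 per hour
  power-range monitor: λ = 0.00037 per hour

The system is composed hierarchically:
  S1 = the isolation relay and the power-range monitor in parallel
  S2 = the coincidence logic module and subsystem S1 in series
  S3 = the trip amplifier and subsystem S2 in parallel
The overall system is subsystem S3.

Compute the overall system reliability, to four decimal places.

R(trip amplifier) = exp(−0.00048 × 500) = 0.786628
R(coincidence logic module) = exp(−0.00042 × 500) = 0.810584
R(isolation relay) = exp(−0.00034 × 500) = 0.843665
R(power-range monitor) = exp(−0.00037 × 500) = 0.831104
Parallel (isolation relay and power-range monitor): 1 − (1 − 0.843665)(1 − 0.831104) = 0.973596
Series (coincidence logic module and [0.973596]): 0.810584 × 0.973596 = 0.789181
Parallel (trip amplifier and [0.789181]): 1 − (1 − 0.786628)(1 − 0.789181) = 0.9550

0.9550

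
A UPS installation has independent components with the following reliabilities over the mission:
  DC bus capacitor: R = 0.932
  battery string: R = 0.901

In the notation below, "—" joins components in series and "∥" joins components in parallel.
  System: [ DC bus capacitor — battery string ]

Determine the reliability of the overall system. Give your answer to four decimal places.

Series (DC bus capacitor and battery string): 0.932000 × 0.901000 = 0.8397

0.8397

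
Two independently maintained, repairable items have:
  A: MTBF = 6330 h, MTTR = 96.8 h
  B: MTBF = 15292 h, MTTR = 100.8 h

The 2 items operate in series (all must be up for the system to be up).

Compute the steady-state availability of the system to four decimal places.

0.9785

A(A) = MTBF/(MTBF+MTTR) = 6330/(6330+96.8) = 0.984938
A(B) = MTBF/(MTBF+MTTR) = 15292/(15292+100.8) = 0.993451
Series availability: 0.984938 × 0.993451 = 0.9785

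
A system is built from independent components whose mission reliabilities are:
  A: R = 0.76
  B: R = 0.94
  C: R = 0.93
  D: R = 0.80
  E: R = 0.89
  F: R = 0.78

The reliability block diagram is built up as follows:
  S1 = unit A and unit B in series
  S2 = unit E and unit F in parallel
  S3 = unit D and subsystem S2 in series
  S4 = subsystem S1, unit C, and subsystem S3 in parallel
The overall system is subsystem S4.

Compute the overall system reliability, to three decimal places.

Series (A and B): 0.76000 × 0.94000 = 0.71440
Parallel (E and F): 1 − (1 − 0.89000)(1 − 0.78000) = 0.97580
Series (D and [0.97580]): 0.80000 × 0.97580 = 0.78064
Parallel ([0.71440], C, and [0.78064]): 1 − (1 − 0.71440)(1 − 0.93000)(1 − 0.78064) = 0.996

0.996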